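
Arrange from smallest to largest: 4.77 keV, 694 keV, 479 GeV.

4.77 keV = 4770 eV
694 keV = 694000 eV
479 GeV = 479000000000 eV

4.77 keV < 694 keV < 479 GeV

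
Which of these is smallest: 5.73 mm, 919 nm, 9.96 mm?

5.73 mm = 0.00573 m
919 nm = 0.000000919 m
9.96 mm = 0.00996 m

919 nm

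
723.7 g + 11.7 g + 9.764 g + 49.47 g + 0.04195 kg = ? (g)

In g:
  723.7 g → 723.7
  11.7 g → 11.7
  9.764 g → 9.764
  49.47 g → 49.47
  0.04195 kg = 0.04195 × 10³ g = 41.95
Sum: 723.7 + 11.7 + 9.764 + 49.47 + 41.95 = 836.584

836.584 g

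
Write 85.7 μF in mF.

0.0857 mF

micro = 10⁻⁶, milli = 10⁻³; factor is 10⁻³.
85.7 × 10⁻³ = 0.0857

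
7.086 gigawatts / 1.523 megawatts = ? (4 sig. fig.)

(7.086e9) / (1.523e6) = 4.6527e3

4653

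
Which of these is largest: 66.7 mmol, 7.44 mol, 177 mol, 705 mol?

66.7 mmol = 0.0667 mol
7.44 mol = 7.44 mol
177 mol = 177 mol
705 mol = 705 mol

705 mol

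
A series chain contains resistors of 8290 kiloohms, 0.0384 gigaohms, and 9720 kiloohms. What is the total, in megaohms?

In megaohms:
  8290 kiloohms = 8290e-3 megaohms = 8.29
  0.0384 gigaohms = 0.0384e3 megaohms = 38.4
  9720 kiloohms = 9720e-3 megaohms = 9.72
Sum: 8.29 + 38.4 + 9.72 = 56.41

56.41 megaohms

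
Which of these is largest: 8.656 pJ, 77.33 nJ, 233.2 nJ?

8.656 pJ = 0.000000000008656 J
77.33 nJ = 0.00000007733 J
233.2 nJ = 0.0000002332 J

233.2 nJ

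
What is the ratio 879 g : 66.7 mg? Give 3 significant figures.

13200

(879) / (66.7e-3) = 13.18e3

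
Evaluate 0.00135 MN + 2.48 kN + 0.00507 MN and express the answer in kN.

8.9 kN

In kN:
  0.00135 MN = 0.00135 × 10^3 kN = 1.35
  2.48 kN → 2.48
  0.00507 MN = 0.00507 × 10^3 kN = 5.07
Sum: 1.35 + 2.48 + 5.07 = 8.9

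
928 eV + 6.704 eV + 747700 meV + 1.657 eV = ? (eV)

In eV:
  928 eV → 928
  6.704 eV → 6.704
  747700 meV = 747700 × 10⁻³ eV = 747.7
  1.657 eV → 1.657
Sum: 928 + 6.704 + 747.7 + 1.657 = 1684.061

1684.061 eV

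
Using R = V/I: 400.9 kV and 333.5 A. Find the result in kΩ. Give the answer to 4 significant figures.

1.202 kΩ

(400.9 × 10³) / (333.5) = 1.2021 × 10³ Ω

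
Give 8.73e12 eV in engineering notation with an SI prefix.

= 8.73e12 eV; 1e12 is tera.

8.73 TeV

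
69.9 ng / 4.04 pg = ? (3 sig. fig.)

17300

(69.9 × 10⁻⁹) / (4.04 × 10⁻¹²) = 17.3 × 10³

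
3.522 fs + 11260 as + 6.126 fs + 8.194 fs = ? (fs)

29.102 fs

In fs:
  3.522 fs → 3.522
  11260 as = 11260e-3 fs = 11.26
  6.126 fs → 6.126
  8.194 fs → 8.194
Sum: 3.522 + 11.26 + 6.126 + 8.194 = 29.102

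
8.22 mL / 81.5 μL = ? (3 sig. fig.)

101

(8.22e-3) / (81.5e-6) = 0.1009e3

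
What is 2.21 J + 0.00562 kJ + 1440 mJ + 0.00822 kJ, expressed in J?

17.49 J

In J:
  2.21 J → 2.21
  0.00562 kJ = 0.00562e3 J = 5.62
  1440 mJ = 1440e-3 J = 1.44
  0.00822 kJ = 0.00822e3 J = 8.22
Sum: 2.21 + 5.62 + 1.44 + 8.22 = 17.49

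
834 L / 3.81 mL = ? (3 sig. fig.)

(834) / (3.81 × 10⁻³) = 218.9 × 10³

219000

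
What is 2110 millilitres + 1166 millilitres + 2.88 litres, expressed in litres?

In litres:
  2110 millilitres = 2110e-3 litres = 2.11
  1166 millilitres = 1166e-3 litres = 1.166
  2.88 litres → 2.88
Sum: 2.11 + 1.166 + 2.88 = 6.156

6.156 litres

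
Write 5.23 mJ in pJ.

5230000000 pJ

milli = 1e-3, pico = 1e-12; factor is 1e9.
5.23 × 1e9 = 5230000000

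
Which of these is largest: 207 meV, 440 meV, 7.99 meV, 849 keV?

849 keV

207 meV = 0.207 eV
440 meV = 0.44 eV
7.99 meV = 0.00799 eV
849 keV = 849000 eV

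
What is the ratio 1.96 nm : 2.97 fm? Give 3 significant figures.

660000

(1.96 × 10^-9) / (2.97 × 10^-15) = 0.6599 × 10^6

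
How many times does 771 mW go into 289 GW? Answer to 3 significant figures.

(289e9) / (771e-3) = 0.3748e12

375000000000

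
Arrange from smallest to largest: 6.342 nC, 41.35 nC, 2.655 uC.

6.342 nC < 41.35 nC < 2.655 uC

6.342 nC = 0.000000006342 C
41.35 nC = 0.00000004135 C
2.655 uC = 0.000002655 C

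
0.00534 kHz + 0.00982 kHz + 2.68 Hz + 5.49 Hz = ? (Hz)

In Hz:
  0.00534 kHz = 0.00534 × 10^3 Hz = 5.34
  0.00982 kHz = 0.00982 × 10^3 Hz = 9.82
  2.68 Hz → 2.68
  5.49 Hz → 5.49
Sum: 5.34 + 9.82 + 2.68 + 5.49 = 23.33

23.33 Hz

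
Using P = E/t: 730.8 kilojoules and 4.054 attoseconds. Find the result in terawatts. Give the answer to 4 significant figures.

180300000000 terawatts

(730.8 × 10^3) / (4.054 × 10^-18) = 180.266 × 10^21 W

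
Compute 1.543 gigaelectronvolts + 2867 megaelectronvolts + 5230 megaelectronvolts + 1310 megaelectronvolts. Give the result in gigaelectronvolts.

In gigaelectronvolts:
  1.543 gigaelectronvolts → 1.543
  2867 megaelectronvolts = 2867e-3 gigaelectronvolts = 2.867
  5230 megaelectronvolts = 5230e-3 gigaelectronvolts = 5.23
  1310 megaelectronvolts = 1310e-3 gigaelectronvolts = 1.31
Sum: 1.543 + 2.867 + 5.23 + 1.31 = 10.95

10.95 gigaelectronvolts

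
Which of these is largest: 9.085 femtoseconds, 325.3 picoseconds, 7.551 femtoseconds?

325.3 picoseconds

9.085 femtoseconds = 0.000000000000009085 seconds
325.3 picoseconds = 0.0000000003253 seconds
7.551 femtoseconds = 0.000000000000007551 seconds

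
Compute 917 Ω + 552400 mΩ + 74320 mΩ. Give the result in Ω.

In Ω:
  917 Ω → 917
  552400 mΩ = 552400 × 10⁻³ Ω = 552.4
  74320 mΩ = 74320 × 10⁻³ Ω = 74.32
Sum: 917 + 552.4 + 74.32 = 1543.72

1543.72 Ω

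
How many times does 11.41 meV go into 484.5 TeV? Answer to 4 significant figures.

(484.5 × 10^12) / (11.41 × 10^-3) = 42.463 × 10^15

42460000000000000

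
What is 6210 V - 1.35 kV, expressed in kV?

4.86 kV

In kV:
  6210 V = 6210e-3 kV = 6.21
  1.35 kV → 1.35
Difference: 6.21 - 1.35 = 4.86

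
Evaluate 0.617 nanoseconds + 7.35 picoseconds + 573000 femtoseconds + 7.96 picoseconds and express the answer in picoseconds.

In picoseconds:
  0.617 nanoseconds = 0.617e3 picoseconds = 617
  7.35 picoseconds → 7.35
  573000 femtoseconds = 573000e-3 picoseconds = 573
  7.96 picoseconds → 7.96
Sum: 617 + 7.35 + 573 + 7.96 = 1205.31

1205.31 picoseconds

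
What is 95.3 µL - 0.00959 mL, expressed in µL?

In µL:
  95.3 µL → 95.3
  0.00959 mL = 0.00959 × 10³ µL = 9.59
Difference: 95.3 - 9.59 = 85.71

85.71 µL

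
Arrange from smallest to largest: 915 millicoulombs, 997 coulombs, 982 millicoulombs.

915 millicoulombs < 982 millicoulombs < 997 coulombs

915 millicoulombs = 0.915 coulombs
997 coulombs = 997 coulombs
982 millicoulombs = 0.982 coulombs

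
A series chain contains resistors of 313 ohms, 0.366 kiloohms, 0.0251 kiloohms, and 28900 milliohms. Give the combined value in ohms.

In ohms:
  313 ohms → 313
  0.366 kiloohms = 0.366 × 10^3 ohms = 366
  0.0251 kiloohms = 0.0251 × 10^3 ohms = 25.1
  28900 milliohms = 28900 × 10^-3 ohms = 28.9
Sum: 313 + 366 + 25.1 + 28.9 = 733

733 ohms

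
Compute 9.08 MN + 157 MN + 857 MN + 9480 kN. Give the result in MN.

1032.56 MN

In MN:
  9.08 MN → 9.08
  157 MN → 157
  857 MN → 857
  9480 kN = 9480 × 10^-3 MN = 9.48
Sum: 9.08 + 157 + 857 + 9.48 = 1032.56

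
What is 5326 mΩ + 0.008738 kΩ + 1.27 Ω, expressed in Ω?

In Ω:
  5326 mΩ = 5326 × 10⁻³ Ω = 5.326
  0.008738 kΩ = 0.008738 × 10³ Ω = 8.738
  1.27 Ω → 1.27
Sum: 5.326 + 8.738 + 1.27 = 15.334

15.334 Ω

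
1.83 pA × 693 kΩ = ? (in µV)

1.26819 µV

1.83e-12 × 693e3 = 1268.19e-9 V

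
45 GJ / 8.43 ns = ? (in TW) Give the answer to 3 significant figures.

5340000 TW

(45e9) / (8.43e-9) = 5.3381e18 W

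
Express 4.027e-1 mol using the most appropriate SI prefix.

402.7 mmol

= 402.7e-3 mol; 1e-3 is milli.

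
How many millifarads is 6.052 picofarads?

0.000000006052 millifarads

pico = 1e-12, milli = 1e-3; factor is 1e-9.
6.052 × 1e-9 = 0.000000006052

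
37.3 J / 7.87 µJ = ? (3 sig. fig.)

4740000

(37.3) / (7.87 × 10^-6) = 4.74 × 10^6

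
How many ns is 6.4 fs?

0.0000064 ns

femto = 10⁻¹⁵, nano = 10⁻⁹; factor is 10⁻⁶.
6.4 × 10⁻⁶ = 0.0000064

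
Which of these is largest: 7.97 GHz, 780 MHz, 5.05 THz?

7.97 GHz = 7970000000 Hz
780 MHz = 780000000 Hz
5.05 THz = 5050000000000 Hz

5.05 THz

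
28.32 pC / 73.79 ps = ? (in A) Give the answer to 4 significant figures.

(28.32e-12) / (73.79e-12) = 0.383792 A

0.3838 A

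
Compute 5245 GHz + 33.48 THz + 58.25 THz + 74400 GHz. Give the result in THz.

In THz:
  5245 GHz = 5245 × 10^-3 THz = 5.245
  33.48 THz → 33.48
  58.25 THz → 58.25
  74400 GHz = 74400 × 10^-3 THz = 74.4
Sum: 5.245 + 33.48 + 58.25 + 74.4 = 171.375

171.375 THz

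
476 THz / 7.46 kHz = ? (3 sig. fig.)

(476e12) / (7.46e3) = 63.81e9

63800000000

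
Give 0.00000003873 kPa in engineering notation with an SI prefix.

= 38.73 × 10^-6 Pa; 10^-6 is micro.

38.73 μPa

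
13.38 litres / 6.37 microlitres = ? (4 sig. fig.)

(13.38) / (6.37e-6) = 2.1005e6

2100000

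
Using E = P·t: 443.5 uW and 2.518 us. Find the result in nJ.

443.5e-6 × 2.518e-6 = 1116.733e-12 J

1.116733 nJ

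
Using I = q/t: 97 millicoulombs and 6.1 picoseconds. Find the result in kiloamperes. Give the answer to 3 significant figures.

(97e-3) / (6.1e-12) = 15.902e9 A

15900000 kiloamperes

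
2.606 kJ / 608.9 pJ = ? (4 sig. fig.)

(2.606 × 10³) / (608.9 × 10⁻¹²) = 0.0042798 × 10¹⁵

4280000000000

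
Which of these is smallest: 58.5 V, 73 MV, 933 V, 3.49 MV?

58.5 V = 58.5 V
73 MV = 73000000 V
933 V = 933 V
3.49 MV = 3490000 V

58.5 V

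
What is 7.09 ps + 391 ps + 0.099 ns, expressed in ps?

497.09 ps

In ps:
  7.09 ps → 7.09
  391 ps → 391
  0.099 ns = 0.099 × 10³ ps = 99
Sum: 7.09 + 391 + 99 = 497.09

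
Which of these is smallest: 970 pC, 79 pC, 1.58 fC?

1.58 fC

970 pC = 0.00000000097 C
79 pC = 0.000000000079 C
1.58 fC = 0.00000000000000158 C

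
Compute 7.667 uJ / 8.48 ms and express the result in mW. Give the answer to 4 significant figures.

0.9041 mW

(7.667e-6) / (8.48e-3) = 0.904127e-3 W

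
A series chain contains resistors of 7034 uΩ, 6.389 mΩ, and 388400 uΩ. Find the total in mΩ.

401.823 mΩ

In mΩ:
  7034 uΩ = 7034 × 10⁻³ mΩ = 7.034
  6.389 mΩ → 6.389
  388400 uΩ = 388400 × 10⁻³ mΩ = 388.4
Sum: 7.034 + 6.389 + 388.4 = 401.823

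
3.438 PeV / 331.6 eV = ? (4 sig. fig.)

10370000000000

(3.438 × 10¹⁵) / (331.6) = 0.010368 × 10¹⁵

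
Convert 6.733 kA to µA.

6733000000 µA

kilo = 10^3, micro = 10^-6; factor is 10^9.
6.733 × 10^9 = 6733000000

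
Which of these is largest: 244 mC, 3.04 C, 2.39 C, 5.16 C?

5.16 C

244 mC = 0.244 C
3.04 C = 3.04 C
2.39 C = 2.39 C
5.16 C = 5.16 C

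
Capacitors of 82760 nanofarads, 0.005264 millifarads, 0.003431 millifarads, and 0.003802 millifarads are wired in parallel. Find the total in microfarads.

In microfarads:
  82760 nanofarads = 82760e-3 microfarads = 82.76
  0.005264 millifarads = 0.005264e3 microfarads = 5.264
  0.003431 millifarads = 0.003431e3 microfarads = 3.431
  0.003802 millifarads = 0.003802e3 microfarads = 3.802
Sum: 82.76 + 5.264 + 3.431 + 3.802 = 95.257

95.257 microfarads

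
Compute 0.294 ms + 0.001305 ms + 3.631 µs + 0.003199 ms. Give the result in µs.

302.135 µs

In µs:
  0.294 ms = 0.294 × 10^3 µs = 294
  0.001305 ms = 0.001305 × 10^3 µs = 1.305
  3.631 µs → 3.631
  0.003199 ms = 0.003199 × 10^3 µs = 3.199
Sum: 294 + 1.305 + 3.631 + 3.199 = 302.135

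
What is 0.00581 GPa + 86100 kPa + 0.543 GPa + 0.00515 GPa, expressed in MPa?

In MPa:
  0.00581 GPa = 0.00581e3 MPa = 5.81
  86100 kPa = 86100e-3 MPa = 86.1
  0.543 GPa = 0.543e3 MPa = 543
  0.00515 GPa = 0.00515e3 MPa = 5.15
Sum: 5.81 + 86.1 + 543 + 5.15 = 640.06

640.06 MPa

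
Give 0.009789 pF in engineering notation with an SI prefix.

9.789 fF

= 9.789 × 10^-15 F; 10^-15 is femto.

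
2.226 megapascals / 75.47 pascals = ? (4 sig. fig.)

(2.226 × 10^6) / (75.47) = 0.029495 × 10^6

29500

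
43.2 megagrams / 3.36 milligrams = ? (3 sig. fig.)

(43.2e6) / (3.36e-3) = 12.86e9

12900000000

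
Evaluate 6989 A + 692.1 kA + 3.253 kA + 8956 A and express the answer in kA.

711.298 kA

In kA:
  6989 A = 6989e-3 kA = 6.989
  692.1 kA → 692.1
  3.253 kA → 3.253
  8956 A = 8956e-3 kA = 8.956
Sum: 6.989 + 692.1 + 3.253 + 8.956 = 711.298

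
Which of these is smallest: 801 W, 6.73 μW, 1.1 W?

6.73 μW

801 W = 801 W
6.73 μW = 0.00000673 W
1.1 W = 1.1 W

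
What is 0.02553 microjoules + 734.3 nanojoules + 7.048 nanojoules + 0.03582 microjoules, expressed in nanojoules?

In nanojoules:
  0.02553 microjoules = 0.02553 × 10^3 nanojoules = 25.53
  734.3 nanojoules → 734.3
  7.048 nanojoules → 7.048
  0.03582 microjoules = 0.03582 × 10^3 nanojoules = 35.82
Sum: 25.53 + 734.3 + 7.048 + 35.82 = 802.698

802.698 nanojoules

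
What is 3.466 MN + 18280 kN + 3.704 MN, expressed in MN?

In MN:
  3.466 MN → 3.466
  18280 kN = 18280 × 10⁻³ MN = 18.28
  3.704 MN → 3.704
Sum: 3.466 + 18.28 + 3.704 = 25.45

25.45 MN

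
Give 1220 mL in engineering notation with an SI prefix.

= 1.22 L; mantissa already in [1, 1000).

1.22 L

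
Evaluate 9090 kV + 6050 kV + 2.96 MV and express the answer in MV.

In MV:
  9090 kV = 9090 × 10^-3 MV = 9.09
  6050 kV = 6050 × 10^-3 MV = 6.05
  2.96 MV → 2.96
Sum: 9.09 + 6.05 + 2.96 = 18.1

18.1 MV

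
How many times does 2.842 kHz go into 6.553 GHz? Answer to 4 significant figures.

2306000

(6.553 × 10⁹) / (2.842 × 10³) = 2.3058 × 10⁶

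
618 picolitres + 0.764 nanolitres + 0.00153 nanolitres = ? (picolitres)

In picolitres:
  618 picolitres → 618
  0.764 nanolitres = 0.764e3 picolitres = 764
  0.00153 nanolitres = 0.00153e3 picolitres = 1.53
Sum: 618 + 764 + 1.53 = 1383.53

1383.53 picolitres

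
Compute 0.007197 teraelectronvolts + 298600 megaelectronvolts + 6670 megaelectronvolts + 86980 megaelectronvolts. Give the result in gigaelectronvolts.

399.447 gigaelectronvolts

In gigaelectronvolts:
  0.007197 teraelectronvolts = 0.007197 × 10^3 gigaelectronvolts = 7.197
  298600 megaelectronvolts = 298600 × 10^-3 gigaelectronvolts = 298.6
  6670 megaelectronvolts = 6670 × 10^-3 gigaelectronvolts = 6.67
  86980 megaelectronvolts = 86980 × 10^-3 gigaelectronvolts = 86.98
Sum: 7.197 + 298.6 + 6.67 + 86.98 = 399.447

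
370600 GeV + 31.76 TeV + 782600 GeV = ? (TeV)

In TeV:
  370600 GeV = 370600 × 10⁻³ TeV = 370.6
  31.76 TeV → 31.76
  782600 GeV = 782600 × 10⁻³ TeV = 782.6
Sum: 370.6 + 31.76 + 782.6 = 1184.96

1184.96 TeV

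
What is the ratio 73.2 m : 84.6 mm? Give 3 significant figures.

865

(73.2) / (84.6 × 10^-3) = 0.8652 × 10^3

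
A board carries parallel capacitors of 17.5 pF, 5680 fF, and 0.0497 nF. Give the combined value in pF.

In pF:
  17.5 pF → 17.5
  5680 fF = 5680e-3 pF = 5.68
  0.0497 nF = 0.0497e3 pF = 49.7
Sum: 17.5 + 5.68 + 49.7 = 72.88

72.88 pF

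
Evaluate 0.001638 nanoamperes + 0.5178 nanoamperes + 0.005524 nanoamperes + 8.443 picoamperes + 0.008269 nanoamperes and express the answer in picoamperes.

541.674 picoamperes

In picoamperes:
  0.001638 nanoamperes = 0.001638 × 10^3 picoamperes = 1.638
  0.5178 nanoamperes = 0.5178 × 10^3 picoamperes = 517.8
  0.005524 nanoamperes = 0.005524 × 10^3 picoamperes = 5.524
  8.443 picoamperes → 8.443
  0.008269 nanoamperes = 0.008269 × 10^3 picoamperes = 8.269
Sum: 1.638 + 517.8 + 5.524 + 8.443 + 8.269 = 541.674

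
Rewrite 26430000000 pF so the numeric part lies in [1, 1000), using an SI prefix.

26.43 mF

= 26.43 × 10⁻³ F; 10⁻³ is milli.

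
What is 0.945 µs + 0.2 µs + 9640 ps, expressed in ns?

1154.64 ns

In ns:
  0.945 µs = 0.945 × 10³ ns = 945
  0.2 µs = 0.2 × 10³ ns = 200
  9640 ps = 9640 × 10⁻³ ns = 9.64
Sum: 945 + 200 + 9.64 = 1154.64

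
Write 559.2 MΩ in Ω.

559200000 Ω

mega = 1e6, (no prefix) = 1e0; factor is 1e6.
559.2 × 1e6 = 559200000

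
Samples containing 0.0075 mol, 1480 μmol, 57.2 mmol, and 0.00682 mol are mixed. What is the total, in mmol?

73 mmol

In mmol:
  0.0075 mol = 0.0075 × 10³ mmol = 7.5
  1480 μmol = 1480 × 10⁻³ mmol = 1.48
  57.2 mmol → 57.2
  0.00682 mol = 0.00682 × 10³ mmol = 6.82
Sum: 7.5 + 1.48 + 57.2 + 6.82 = 73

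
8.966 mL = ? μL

8966 μL

milli = 10⁻³, micro = 10⁻⁶; factor is 10³.
8.966 × 10³ = 8966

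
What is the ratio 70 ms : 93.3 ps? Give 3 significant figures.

(70 × 10⁻³) / (93.3 × 10⁻¹²) = 0.7503 × 10⁹

750000000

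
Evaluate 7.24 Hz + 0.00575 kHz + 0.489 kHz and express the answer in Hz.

501.99 Hz

In Hz:
  7.24 Hz → 7.24
  0.00575 kHz = 0.00575 × 10^3 Hz = 5.75
  0.489 kHz = 0.489 × 10^3 Hz = 489
Sum: 7.24 + 5.75 + 489 = 501.99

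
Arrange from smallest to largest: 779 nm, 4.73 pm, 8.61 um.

4.73 pm < 779 nm < 8.61 um

779 nm = 0.000000779 m
4.73 pm = 0.00000000000473 m
8.61 um = 0.00000861 m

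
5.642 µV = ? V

micro = 10^-6, (no prefix) = 10^0; factor is 10^-6.
5.642 × 10^-6 = 0.000005642

0.000005642 V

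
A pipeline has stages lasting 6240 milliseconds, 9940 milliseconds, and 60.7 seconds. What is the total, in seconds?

76.88 seconds

In seconds:
  6240 milliseconds = 6240 × 10⁻³ seconds = 6.24
  9940 milliseconds = 9940 × 10⁻³ seconds = 9.94
  60.7 seconds → 60.7
Sum: 6.24 + 9.94 + 60.7 = 76.88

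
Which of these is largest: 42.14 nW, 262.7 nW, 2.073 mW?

42.14 nW = 0.00000004214 W
262.7 nW = 0.0000002627 W
2.073 mW = 0.002073 W

2.073 mW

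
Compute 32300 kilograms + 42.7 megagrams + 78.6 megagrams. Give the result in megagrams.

153.6 megagrams

In megagrams:
  32300 kilograms = 32300 × 10^-3 megagrams = 32.3
  42.7 megagrams → 42.7
  78.6 megagrams → 78.6
Sum: 32.3 + 42.7 + 78.6 = 153.6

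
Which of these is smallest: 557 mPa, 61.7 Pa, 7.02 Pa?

557 mPa = 0.557 Pa
61.7 Pa = 61.7 Pa
7.02 Pa = 7.02 Pa

557 mPa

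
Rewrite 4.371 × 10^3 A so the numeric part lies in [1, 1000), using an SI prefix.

4.371 kA

= 4.371 × 10^3 A; 10^3 is kilo.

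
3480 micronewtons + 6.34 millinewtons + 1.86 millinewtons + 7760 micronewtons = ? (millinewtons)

In millinewtons:
  3480 micronewtons = 3480 × 10^-3 millinewtons = 3.48
  6.34 millinewtons → 6.34
  1.86 millinewtons → 1.86
  7760 micronewtons = 7760 × 10^-3 millinewtons = 7.76
Sum: 3.48 + 6.34 + 1.86 + 7.76 = 19.44

19.44 millinewtons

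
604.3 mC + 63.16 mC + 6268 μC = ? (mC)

In mC:
  604.3 mC → 604.3
  63.16 mC → 63.16
  6268 μC = 6268 × 10⁻³ mC = 6.268
Sum: 604.3 + 63.16 + 6.268 = 673.728

673.728 mC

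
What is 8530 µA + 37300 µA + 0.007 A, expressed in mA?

52.83 mA

In mA:
  8530 µA = 8530 × 10^-3 mA = 8.53
  37300 µA = 37300 × 10^-3 mA = 37.3
  0.007 A = 0.007 × 10^3 mA = 7
Sum: 8.53 + 37.3 + 7 = 52.83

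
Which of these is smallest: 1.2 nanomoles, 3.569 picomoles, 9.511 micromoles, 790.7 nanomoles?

3.569 picomoles

1.2 nanomoles = 0.0000000012 moles
3.569 picomoles = 0.000000000003569 moles
9.511 micromoles = 0.000009511 moles
790.7 nanomoles = 0.0000007907 moles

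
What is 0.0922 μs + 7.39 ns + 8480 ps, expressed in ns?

108.07 ns

In ns:
  0.0922 μs = 0.0922 × 10³ ns = 92.2
  7.39 ns → 7.39
  8480 ps = 8480 × 10⁻³ ns = 8.48
Sum: 92.2 + 7.39 + 8.48 = 108.07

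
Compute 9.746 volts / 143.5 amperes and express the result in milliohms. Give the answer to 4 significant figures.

67.92 milliohms

(9.746) / (143.5) = 0.0679164 Ω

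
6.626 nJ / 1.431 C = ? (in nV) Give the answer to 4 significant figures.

(6.626 × 10⁻⁹) / (1.431) = 4.63033 × 10⁻⁹ V

4.630 nV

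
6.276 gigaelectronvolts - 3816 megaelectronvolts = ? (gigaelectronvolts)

In gigaelectronvolts:
  6.276 gigaelectronvolts → 6.276
  3816 megaelectronvolts = 3816e-3 gigaelectronvolts = 3.816
Difference: 6.276 - 3.816 = 2.46

2.46 gigaelectronvolts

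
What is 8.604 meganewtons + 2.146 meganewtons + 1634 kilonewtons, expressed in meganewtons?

12.384 meganewtons

In meganewtons:
  8.604 meganewtons → 8.604
  2.146 meganewtons → 2.146
  1634 kilonewtons = 1634 × 10⁻³ meganewtons = 1.634
Sum: 8.604 + 2.146 + 1.634 = 12.384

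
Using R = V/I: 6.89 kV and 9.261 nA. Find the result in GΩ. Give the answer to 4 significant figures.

744.0 GΩ

(6.89 × 10³) / (9.261 × 10⁻⁹) = 0.74398 × 10¹² Ω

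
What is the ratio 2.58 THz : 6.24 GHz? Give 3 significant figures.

413

(2.58 × 10¹²) / (6.24 × 10⁹) = 0.4135 × 10³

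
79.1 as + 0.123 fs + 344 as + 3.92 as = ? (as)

550.02 as

In as:
  79.1 as → 79.1
  0.123 fs = 0.123e3 as = 123
  344 as → 344
  3.92 as → 3.92
Sum: 79.1 + 123 + 344 + 3.92 = 550.02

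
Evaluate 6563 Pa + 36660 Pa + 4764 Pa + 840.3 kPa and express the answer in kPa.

In kPa:
  6563 Pa = 6563 × 10^-3 kPa = 6.563
  36660 Pa = 36660 × 10^-3 kPa = 36.66
  4764 Pa = 4764 × 10^-3 kPa = 4.764
  840.3 kPa → 840.3
Sum: 6.563 + 36.66 + 4.764 + 840.3 = 888.287

888.287 kPa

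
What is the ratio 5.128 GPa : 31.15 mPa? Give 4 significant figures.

(5.128 × 10⁹) / (31.15 × 10⁻³) = 0.16462 × 10¹²

164600000000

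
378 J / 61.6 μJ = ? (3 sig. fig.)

(378) / (61.6e-6) = 6.136e6

6140000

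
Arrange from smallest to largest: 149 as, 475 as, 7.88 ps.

149 as < 475 as < 7.88 ps

149 as = 0.000000000000000149 s
475 as = 0.000000000000000475 s
7.88 ps = 0.00000000000788 s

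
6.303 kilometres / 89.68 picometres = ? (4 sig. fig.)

(6.303e3) / (89.68e-12) = 0.070283e15

70280000000000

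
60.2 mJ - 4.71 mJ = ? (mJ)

55.49 mJ

In mJ:
  60.2 mJ → 60.2
  4.71 mJ → 4.71
Difference: 60.2 - 4.71 = 55.49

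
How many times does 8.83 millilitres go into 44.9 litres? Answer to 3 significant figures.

5080

(44.9) / (8.83 × 10^-3) = 5.085 × 10^3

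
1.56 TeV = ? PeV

0.00156 PeV

tera = 10^12, peta = 10^15; factor is 10^-3.
1.56 × 10^-3 = 0.00156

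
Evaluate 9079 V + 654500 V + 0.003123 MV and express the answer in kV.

666.702 kV

In kV:
  9079 V = 9079 × 10⁻³ kV = 9.079
  654500 V = 654500 × 10⁻³ kV = 654.5
  0.003123 MV = 0.003123 × 10³ kV = 3.123
Sum: 9.079 + 654.5 + 3.123 = 666.702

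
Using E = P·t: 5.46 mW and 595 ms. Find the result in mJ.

5.46e-3 × 595e-3 = 3248.7e-6 J

3.2487 mJ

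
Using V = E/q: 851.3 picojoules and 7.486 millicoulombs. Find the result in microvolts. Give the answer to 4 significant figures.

(851.3 × 10⁻¹²) / (7.486 × 10⁻³) = 113.719 × 10⁻⁹ V

0.1137 microvolts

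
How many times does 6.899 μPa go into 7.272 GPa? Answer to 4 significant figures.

1054000000000000

(7.272e9) / (6.899e-6) = 1.0541e15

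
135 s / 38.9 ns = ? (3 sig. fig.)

(135) / (38.9 × 10^-9) = 3.47 × 10^9

3470000000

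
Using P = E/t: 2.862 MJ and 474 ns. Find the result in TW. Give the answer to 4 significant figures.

6.038 TW

(2.862 × 10⁶) / (474 × 10⁻⁹) = 0.00603797 × 10¹⁵ W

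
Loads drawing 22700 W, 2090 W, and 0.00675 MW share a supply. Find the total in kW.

In kW:
  22700 W = 22700 × 10^-3 kW = 22.7
  2090 W = 2090 × 10^-3 kW = 2.09
  0.00675 MW = 0.00675 × 10^3 kW = 6.75
Sum: 22.7 + 2.09 + 6.75 = 31.54

31.54 kW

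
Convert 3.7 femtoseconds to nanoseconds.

femto = 10^-15, nano = 10^-9; factor is 10^-6.
3.7 × 10^-6 = 0.0000037

0.0000037 nanoseconds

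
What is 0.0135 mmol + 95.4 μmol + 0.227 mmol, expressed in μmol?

335.9 μmol

In μmol:
  0.0135 mmol = 0.0135e3 μmol = 13.5
  95.4 μmol → 95.4
  0.227 mmol = 0.227e3 μmol = 227
Sum: 13.5 + 95.4 + 227 = 335.9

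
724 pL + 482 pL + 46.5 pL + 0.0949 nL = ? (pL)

In pL:
  724 pL → 724
  482 pL → 482
  46.5 pL → 46.5
  0.0949 nL = 0.0949 × 10^3 pL = 94.9
Sum: 724 + 482 + 46.5 + 94.9 = 1347.4

1347.4 pL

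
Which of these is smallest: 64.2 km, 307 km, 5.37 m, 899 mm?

64.2 km = 64200 m
307 km = 307000 m
5.37 m = 5.37 m
899 mm = 0.899 m

899 mm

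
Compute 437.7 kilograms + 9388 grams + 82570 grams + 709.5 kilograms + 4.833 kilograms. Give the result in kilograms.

1243.991 kilograms

In kilograms:
  437.7 kilograms → 437.7
  9388 grams = 9388 × 10⁻³ kilograms = 9.388
  82570 grams = 82570 × 10⁻³ kilograms = 82.57
  709.5 kilograms → 709.5
  4.833 kilograms → 4.833
Sum: 437.7 + 9.388 + 82.57 + 709.5 + 4.833 = 1243.991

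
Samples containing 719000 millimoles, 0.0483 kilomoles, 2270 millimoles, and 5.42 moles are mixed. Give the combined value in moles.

In moles:
  719000 millimoles = 719000e-3 moles = 719
  0.0483 kilomoles = 0.0483e3 moles = 48.3
  2270 millimoles = 2270e-3 moles = 2.27
  5.42 moles → 5.42
Sum: 719 + 48.3 + 2.27 + 5.42 = 774.99

774.99 moles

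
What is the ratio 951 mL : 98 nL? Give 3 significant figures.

(951e-3) / (98e-9) = 9.704e6

9700000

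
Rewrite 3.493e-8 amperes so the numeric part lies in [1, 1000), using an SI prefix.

34.93 nanoamperes

= 34.93e-9 amperes; 1e-9 is nano.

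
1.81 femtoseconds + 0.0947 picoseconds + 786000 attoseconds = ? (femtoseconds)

882.51 femtoseconds

In femtoseconds:
  1.81 femtoseconds → 1.81
  0.0947 picoseconds = 0.0947 × 10^3 femtoseconds = 94.7
  786000 attoseconds = 786000 × 10^-3 femtoseconds = 786
Sum: 1.81 + 94.7 + 786 = 882.51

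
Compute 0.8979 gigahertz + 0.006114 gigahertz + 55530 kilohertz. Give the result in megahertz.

959.544 megahertz

In megahertz:
  0.8979 gigahertz = 0.8979 × 10³ megahertz = 897.9
  0.006114 gigahertz = 0.006114 × 10³ megahertz = 6.114
  55530 kilohertz = 55530 × 10⁻³ megahertz = 55.53
Sum: 897.9 + 6.114 + 55.53 = 959.544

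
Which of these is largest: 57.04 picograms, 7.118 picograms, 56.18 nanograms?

57.04 picograms = 0.00000000005704 grams
7.118 picograms = 0.000000000007118 grams
56.18 nanograms = 0.00000005618 grams

56.18 nanograms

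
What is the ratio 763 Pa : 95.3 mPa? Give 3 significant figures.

(763) / (95.3 × 10^-3) = 8.006 × 10^3

8010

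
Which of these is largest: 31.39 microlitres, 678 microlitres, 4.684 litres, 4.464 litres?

31.39 microlitres = 0.00003139 litres
678 microlitres = 0.000678 litres
4.684 litres = 4.684 litres
4.464 litres = 4.464 litres

4.684 litres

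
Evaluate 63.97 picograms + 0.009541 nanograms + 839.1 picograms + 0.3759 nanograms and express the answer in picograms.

1288.511 picograms

In picograms:
  63.97 picograms → 63.97
  0.009541 nanograms = 0.009541 × 10^3 picograms = 9.541
  839.1 picograms → 839.1
  0.3759 nanograms = 0.3759 × 10^3 picograms = 375.9
Sum: 63.97 + 9.541 + 839.1 + 375.9 = 1288.511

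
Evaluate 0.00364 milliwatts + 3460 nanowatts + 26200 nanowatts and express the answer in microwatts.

33.3 microwatts

In microwatts:
  0.00364 milliwatts = 0.00364 × 10^3 microwatts = 3.64
  3460 nanowatts = 3460 × 10^-3 microwatts = 3.46
  26200 nanowatts = 26200 × 10^-3 microwatts = 26.2
Sum: 3.64 + 3.46 + 26.2 = 33.3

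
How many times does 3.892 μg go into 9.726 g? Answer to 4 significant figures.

(9.726) / (3.892 × 10^-6) = 2.499 × 10^6

2499000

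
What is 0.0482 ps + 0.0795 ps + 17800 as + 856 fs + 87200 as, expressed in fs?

1088.7 fs

In fs:
  0.0482 ps = 0.0482 × 10³ fs = 48.2
  0.0795 ps = 0.0795 × 10³ fs = 79.5
  17800 as = 17800 × 10⁻³ fs = 17.8
  856 fs → 856
  87200 as = 87200 × 10⁻³ fs = 87.2
Sum: 48.2 + 79.5 + 17.8 + 856 + 87.2 = 1088.7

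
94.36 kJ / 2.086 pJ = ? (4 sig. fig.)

45230000000000000

(94.36 × 10^3) / (2.086 × 10^-12) = 45.235 × 10^15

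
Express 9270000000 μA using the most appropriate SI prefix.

9.27 kA

= 9.27 × 10^3 A; 10^3 is kilo.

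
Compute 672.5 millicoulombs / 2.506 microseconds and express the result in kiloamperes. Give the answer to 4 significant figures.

268.4 kiloamperes

(672.5e-3) / (2.506e-6) = 268.356e3 A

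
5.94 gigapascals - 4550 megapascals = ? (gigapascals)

1.39 gigapascals

In gigapascals:
  5.94 gigapascals → 5.94
  4550 megapascals = 4550 × 10⁻³ gigapascals = 4.55
Difference: 5.94 - 4.55 = 1.39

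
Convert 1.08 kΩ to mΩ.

kilo = 10^3, milli = 10^-3; factor is 10^6.
1.08 × 10^6 = 1080000

1080000 mΩ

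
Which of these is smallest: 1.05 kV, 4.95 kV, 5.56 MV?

1.05 kV = 1050 V
4.95 kV = 4950 V
5.56 MV = 5560000 V

1.05 kV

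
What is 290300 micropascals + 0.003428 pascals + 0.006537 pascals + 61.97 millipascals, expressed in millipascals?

362.235 millipascals

In millipascals:
  290300 micropascals = 290300e-3 millipascals = 290.3
  0.003428 pascals = 0.003428e3 millipascals = 3.428
  0.006537 pascals = 0.006537e3 millipascals = 6.537
  61.97 millipascals → 61.97
Sum: 290.3 + 3.428 + 6.537 + 61.97 = 362.235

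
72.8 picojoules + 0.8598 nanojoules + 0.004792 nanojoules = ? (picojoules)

937.392 picojoules

In picojoules:
  72.8 picojoules → 72.8
  0.8598 nanojoules = 0.8598e3 picojoules = 859.8
  0.004792 nanojoules = 0.004792e3 picojoules = 4.792
Sum: 72.8 + 859.8 + 4.792 = 937.392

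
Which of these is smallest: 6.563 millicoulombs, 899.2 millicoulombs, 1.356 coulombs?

6.563 millicoulombs = 0.006563 coulombs
899.2 millicoulombs = 0.8992 coulombs
1.356 coulombs = 1.356 coulombs

6.563 millicoulombs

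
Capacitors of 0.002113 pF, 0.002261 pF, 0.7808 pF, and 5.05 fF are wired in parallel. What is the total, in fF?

790.224 fF

In fF:
  0.002113 pF = 0.002113 × 10³ fF = 2.113
  0.002261 pF = 0.002261 × 10³ fF = 2.261
  0.7808 pF = 0.7808 × 10³ fF = 780.8
  5.05 fF → 5.05
Sum: 2.113 + 2.261 + 780.8 + 5.05 = 790.224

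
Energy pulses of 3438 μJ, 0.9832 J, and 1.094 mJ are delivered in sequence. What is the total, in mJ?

987.732 mJ

In mJ:
  3438 μJ = 3438 × 10^-3 mJ = 3.438
  0.9832 J = 0.9832 × 10^3 mJ = 983.2
  1.094 mJ → 1.094
Sum: 3.438 + 983.2 + 1.094 = 987.732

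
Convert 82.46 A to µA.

82460000 µA

(no prefix) = 10⁰, micro = 10⁻⁶; factor is 10⁶.
82.46 × 10⁶ = 82460000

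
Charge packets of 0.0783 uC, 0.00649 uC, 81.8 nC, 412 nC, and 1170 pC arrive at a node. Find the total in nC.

579.76 nC

In nC:
  0.0783 uC = 0.0783e3 nC = 78.3
  0.00649 uC = 0.00649e3 nC = 6.49
  81.8 nC → 81.8
  412 nC → 412
  1170 pC = 1170e-3 nC = 1.17
Sum: 78.3 + 6.49 + 81.8 + 412 + 1.17 = 579.76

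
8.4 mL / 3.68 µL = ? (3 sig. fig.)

2280

(8.4 × 10^-3) / (3.68 × 10^-6) = 2.283 × 10^3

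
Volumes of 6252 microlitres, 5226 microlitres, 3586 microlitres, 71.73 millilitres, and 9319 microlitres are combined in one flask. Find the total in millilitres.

In millilitres:
  6252 microlitres = 6252e-3 millilitres = 6.252
  5226 microlitres = 5226e-3 millilitres = 5.226
  3586 microlitres = 3586e-3 millilitres = 3.586
  71.73 millilitres → 71.73
  9319 microlitres = 9319e-3 millilitres = 9.319
Sum: 6.252 + 5.226 + 3.586 + 71.73 + 9.319 = 96.113

96.113 millilitres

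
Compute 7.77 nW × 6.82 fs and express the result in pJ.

7.77e-9 × 6.82e-15 = 52.9914e-24 J

0.0000000000529914 pJ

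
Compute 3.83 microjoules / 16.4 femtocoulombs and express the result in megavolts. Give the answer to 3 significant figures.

234 megavolts

(3.83 × 10⁻⁶) / (16.4 × 10⁻¹⁵) = 0.23354 × 10⁹ V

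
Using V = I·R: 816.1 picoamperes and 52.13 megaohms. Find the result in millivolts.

42.543293 millivolts

816.1 × 10^-12 × 52.13 × 10^6 = 42543.293 × 10^-6 V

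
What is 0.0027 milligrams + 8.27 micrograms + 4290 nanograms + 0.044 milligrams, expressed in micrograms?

In micrograms:
  0.0027 milligrams = 0.0027e3 micrograms = 2.7
  8.27 micrograms → 8.27
  4290 nanograms = 4290e-3 micrograms = 4.29
  0.044 milligrams = 0.044e3 micrograms = 44
Sum: 2.7 + 8.27 + 4.29 + 44 = 59.26

59.26 micrograms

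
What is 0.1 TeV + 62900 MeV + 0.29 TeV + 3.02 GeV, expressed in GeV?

In GeV:
  0.1 TeV = 0.1 × 10³ GeV = 100
  62900 MeV = 62900 × 10⁻³ GeV = 62.9
  0.29 TeV = 0.29 × 10³ GeV = 290
  3.02 GeV → 3.02
Sum: 100 + 62.9 + 290 + 3.02 = 455.92

455.92 GeV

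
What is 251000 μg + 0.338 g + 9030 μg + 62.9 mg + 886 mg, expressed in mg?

1546.93 mg

In mg:
  251000 μg = 251000 × 10⁻³ mg = 251
  0.338 g = 0.338 × 10³ mg = 338
  9030 μg = 9030 × 10⁻³ mg = 9.03
  62.9 mg → 62.9
  886 mg → 886
Sum: 251 + 338 + 9.03 + 62.9 + 886 = 1546.93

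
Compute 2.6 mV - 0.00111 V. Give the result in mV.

In mV:
  2.6 mV → 2.6
  0.00111 V = 0.00111e3 mV = 1.11
Difference: 2.6 - 1.11 = 1.49

1.49 mV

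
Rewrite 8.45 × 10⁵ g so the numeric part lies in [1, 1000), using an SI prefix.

= 845 × 10³ g; 10³ is kilo.

845 kg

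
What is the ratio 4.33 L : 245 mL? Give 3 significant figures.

17.7

(4.33) / (245 × 10^-3) = 0.01767 × 10^3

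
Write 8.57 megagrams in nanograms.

mega = 10⁶, nano = 10⁻⁹; factor is 10¹⁵.
8.57 × 10¹⁵ = 8570000000000000

8570000000000000 nanograms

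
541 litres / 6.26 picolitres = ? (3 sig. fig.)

(541) / (6.26e-12) = 86.42e12

86400000000000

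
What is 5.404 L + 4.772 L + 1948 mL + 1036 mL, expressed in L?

13.16 L

In L:
  5.404 L → 5.404
  4.772 L → 4.772
  1948 mL = 1948e-3 L = 1.948
  1036 mL = 1036e-3 L = 1.036
Sum: 5.404 + 4.772 + 1.948 + 1.036 = 13.16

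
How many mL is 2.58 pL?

0.00000000258 mL

pico = 10^-12, milli = 10^-3; factor is 10^-9.
2.58 × 10^-9 = 0.00000000258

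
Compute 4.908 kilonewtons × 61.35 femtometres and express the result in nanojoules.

4.908e3 × 61.35e-15 = 301.1058e-12 J

0.3011058 nanojoules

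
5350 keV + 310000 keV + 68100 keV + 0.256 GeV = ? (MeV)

639.45 MeV

In MeV:
  5350 keV = 5350 × 10⁻³ MeV = 5.35
  310000 keV = 310000 × 10⁻³ MeV = 310
  68100 keV = 68100 × 10⁻³ MeV = 68.1
  0.256 GeV = 0.256 × 10³ MeV = 256
Sum: 5.35 + 310 + 68.1 + 256 = 639.45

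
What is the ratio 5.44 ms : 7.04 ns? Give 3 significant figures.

773000

(5.44 × 10^-3) / (7.04 × 10^-9) = 0.7727 × 10^6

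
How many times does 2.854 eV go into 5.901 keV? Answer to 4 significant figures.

(5.901 × 10³) / (2.854) = 2.0676 × 10³

2068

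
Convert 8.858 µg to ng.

8858 ng

micro = 10^-6, nano = 10^-9; factor is 10^3.
8.858 × 10^3 = 8858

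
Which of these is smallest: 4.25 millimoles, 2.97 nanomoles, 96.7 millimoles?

2.97 nanomoles

4.25 millimoles = 0.00425 moles
2.97 nanomoles = 0.00000000297 moles
96.7 millimoles = 0.0967 moles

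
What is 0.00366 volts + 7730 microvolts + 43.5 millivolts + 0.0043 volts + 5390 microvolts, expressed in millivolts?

64.58 millivolts

In millivolts:
  0.00366 volts = 0.00366e3 millivolts = 3.66
  7730 microvolts = 7730e-3 millivolts = 7.73
  43.5 millivolts → 43.5
  0.0043 volts = 0.0043e3 millivolts = 4.3
  5390 microvolts = 5390e-3 millivolts = 5.39
Sum: 3.66 + 7.73 + 43.5 + 4.3 + 5.39 = 64.58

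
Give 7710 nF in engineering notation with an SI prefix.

= 7.71 × 10⁻⁶ F; 10⁻⁶ is micro.

7.71 uF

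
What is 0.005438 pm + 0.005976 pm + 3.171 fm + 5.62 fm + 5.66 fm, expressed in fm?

25.865 fm

In fm:
  0.005438 pm = 0.005438 × 10³ fm = 5.438
  0.005976 pm = 0.005976 × 10³ fm = 5.976
  3.171 fm → 3.171
  5.62 fm → 5.62
  5.66 fm → 5.66
Sum: 5.438 + 5.976 + 3.171 + 5.62 + 5.66 = 25.865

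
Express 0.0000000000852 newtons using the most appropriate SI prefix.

85.2 piconewtons

= 85.2 × 10^-12 newtons; 10^-12 is pico.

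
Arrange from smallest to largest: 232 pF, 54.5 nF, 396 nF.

232 pF = 0.000000000232 F
54.5 nF = 0.0000000545 F
396 nF = 0.000000396 F

232 pF < 54.5 nF < 396 nF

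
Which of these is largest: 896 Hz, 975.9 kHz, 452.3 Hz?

896 Hz = 896 Hz
975.9 kHz = 975900 Hz
452.3 Hz = 452.3 Hz

975.9 kHz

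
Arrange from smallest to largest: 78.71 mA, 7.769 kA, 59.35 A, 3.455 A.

78.71 mA = 0.07871 A
7.769 kA = 7769 A
59.35 A = 59.35 A
3.455 A = 3.455 A

78.71 mA < 3.455 A < 59.35 A < 7.769 kA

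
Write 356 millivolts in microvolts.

milli = 1e-3, micro = 1e-6; factor is 1e3.
356 × 1e3 = 356000

356000 microvolts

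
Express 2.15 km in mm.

2150000 mm

kilo = 1e3, milli = 1e-3; factor is 1e6.
2.15 × 1e6 = 2150000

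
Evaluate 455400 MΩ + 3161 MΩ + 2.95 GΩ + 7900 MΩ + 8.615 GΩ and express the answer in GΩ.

478.026 GΩ

In GΩ:
  455400 MΩ = 455400e-3 GΩ = 455.4
  3161 MΩ = 3161e-3 GΩ = 3.161
  2.95 GΩ → 2.95
  7900 MΩ = 7900e-3 GΩ = 7.9
  8.615 GΩ → 8.615
Sum: 455.4 + 3.161 + 2.95 + 7.9 + 8.615 = 478.026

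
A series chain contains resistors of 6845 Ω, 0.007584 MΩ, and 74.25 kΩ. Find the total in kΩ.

88.679 kΩ

In kΩ:
  6845 Ω = 6845e-3 kΩ = 6.845
  0.007584 MΩ = 0.007584e3 kΩ = 7.584
  74.25 kΩ → 74.25
Sum: 6.845 + 7.584 + 74.25 = 88.679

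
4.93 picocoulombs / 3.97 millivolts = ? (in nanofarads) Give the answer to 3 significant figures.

(4.93e-12) / (3.97e-3) = 1.2418e-9 F

1.24 nanofarads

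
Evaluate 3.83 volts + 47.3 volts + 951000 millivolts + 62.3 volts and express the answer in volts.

1064.43 volts

In volts:
  3.83 volts → 3.83
  47.3 volts → 47.3
  951000 millivolts = 951000 × 10⁻³ volts = 951
  62.3 volts → 62.3
Sum: 3.83 + 47.3 + 951 + 62.3 = 1064.43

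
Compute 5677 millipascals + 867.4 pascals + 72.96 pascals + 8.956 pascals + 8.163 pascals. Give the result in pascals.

963.156 pascals

In pascals:
  5677 millipascals = 5677 × 10^-3 pascals = 5.677
  867.4 pascals → 867.4
  72.96 pascals → 72.96
  8.956 pascals → 8.956
  8.163 pascals → 8.163
Sum: 5.677 + 867.4 + 72.96 + 8.956 + 8.163 = 963.156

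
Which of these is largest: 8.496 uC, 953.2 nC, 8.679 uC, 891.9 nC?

8.496 uC = 0.000008496 C
953.2 nC = 0.0000009532 C
8.679 uC = 0.000008679 C
891.9 nC = 0.0000008919 C

8.679 uC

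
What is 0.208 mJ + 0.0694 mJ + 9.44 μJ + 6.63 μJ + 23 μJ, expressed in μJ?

316.47 μJ

In μJ:
  0.208 mJ = 0.208e3 μJ = 208
  0.0694 mJ = 0.0694e3 μJ = 69.4
  9.44 μJ → 9.44
  6.63 μJ → 6.63
  23 μJ → 23
Sum: 208 + 69.4 + 9.44 + 6.63 + 23 = 316.47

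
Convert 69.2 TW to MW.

69200000 MW

tera = 1e12, mega = 1e6; factor is 1e6.
69.2 × 1e6 = 69200000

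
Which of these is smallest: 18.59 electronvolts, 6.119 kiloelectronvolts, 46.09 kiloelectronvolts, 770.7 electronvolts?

18.59 electronvolts

18.59 electronvolts = 18.59 electronvolts
6.119 kiloelectronvolts = 6119 electronvolts
46.09 kiloelectronvolts = 46090 electronvolts
770.7 electronvolts = 770.7 electronvolts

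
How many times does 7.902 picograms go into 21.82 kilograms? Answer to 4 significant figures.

2761000000000000

(21.82e3) / (7.902e-12) = 2.7613e15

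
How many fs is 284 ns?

nano = 10⁻⁹, femto = 10⁻¹⁵; factor is 10⁶.
284 × 10⁶ = 284000000

284000000 fs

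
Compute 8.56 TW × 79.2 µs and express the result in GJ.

0.677952 GJ

8.56 × 10^12 × 79.2 × 10^-6 = 677.952 × 10^6 J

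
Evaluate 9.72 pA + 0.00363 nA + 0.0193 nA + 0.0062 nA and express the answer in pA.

38.85 pA

In pA:
  9.72 pA → 9.72
  0.00363 nA = 0.00363 × 10³ pA = 3.63
  0.0193 nA = 0.0193 × 10³ pA = 19.3
  0.0062 nA = 0.0062 × 10³ pA = 6.2
Sum: 9.72 + 3.63 + 19.3 + 6.2 = 38.85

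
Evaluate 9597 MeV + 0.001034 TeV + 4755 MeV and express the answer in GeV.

15.386 GeV

In GeV:
  9597 MeV = 9597 × 10⁻³ GeV = 9.597
  0.001034 TeV = 0.001034 × 10³ GeV = 1.034
  4755 MeV = 4755 × 10⁻³ GeV = 4.755
Sum: 9.597 + 1.034 + 4.755 = 15.386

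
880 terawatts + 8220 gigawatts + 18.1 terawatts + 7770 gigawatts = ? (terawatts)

In terawatts:
  880 terawatts → 880
  8220 gigawatts = 8220 × 10^-3 terawatts = 8.22
  18.1 terawatts → 18.1
  7770 gigawatts = 7770 × 10^-3 terawatts = 7.77
Sum: 880 + 8.22 + 18.1 + 7.77 = 914.09

914.09 terawatts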